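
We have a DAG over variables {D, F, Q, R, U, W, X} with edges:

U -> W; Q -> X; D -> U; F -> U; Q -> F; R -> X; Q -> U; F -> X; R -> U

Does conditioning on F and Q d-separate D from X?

Yes

5 paths connect D and X; each must be blocked for d-separation to hold:
Path 1: D → U ← Q → F → X
  U is a collider here and neither U nor any of its descendants is conditioned on, so the collider stays closed — the path is blocked at U.
Path 2: D → U ← Q → X
  U is a collider here and neither U nor any of its descendants is conditioned on, so the collider stays closed — the path is blocked at U.
Path 3: D → U ← F ← Q → X
  U is a collider here and neither U nor any of its descendants is conditioned on, so the collider stays closed — the path is blocked at U.
Path 4: D → U ← F → X
  U is a collider here and neither U nor any of its descendants is conditioned on, so the collider stays closed — the path is blocked at U.
Path 5: D → U ← R → X
  U is a collider here and neither U nor any of its descendants is conditioned on, so the collider stays closed — the path is blocked at U.
All paths are blocked; D ⊥ X | {F, Q} holds.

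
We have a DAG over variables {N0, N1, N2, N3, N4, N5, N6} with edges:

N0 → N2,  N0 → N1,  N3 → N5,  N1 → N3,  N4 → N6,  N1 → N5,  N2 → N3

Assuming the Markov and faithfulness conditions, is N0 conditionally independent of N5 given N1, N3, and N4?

Yes

Enumerating the 4 paths from N0 to N5 and testing each for blocking by {N1, N3, N4}:
Path 1: N0 → N1 → N3 → N5
  N1 is a chain here and N1 is conditioned on, so the path is blocked at N1.
Path 2: N0 → N1 → N5
  N1 is a chain here and N1 is conditioned on, so the path is blocked at N1.
Path 3: N0 → N2 → N3 ← N1 → N5
  N1 is a fork here and N1 is conditioned on, so the path is blocked at N1.
Path 4: N0 → N2 → N3 → N5
  N3 is a chain here and N3 is conditioned on, so the path is blocked at N3.
Every path is blocked, so N0 and N5 are d-separated given {N1, N3, N4}.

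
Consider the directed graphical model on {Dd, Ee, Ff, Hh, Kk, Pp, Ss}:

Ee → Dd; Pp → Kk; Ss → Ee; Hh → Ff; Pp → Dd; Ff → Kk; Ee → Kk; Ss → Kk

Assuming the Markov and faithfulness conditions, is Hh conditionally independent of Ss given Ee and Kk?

No

There are 3 undirected paths between Hh and Ss; checking each against the conditioning set {Ee, Kk}:
Path 1: Hh → Ff → Kk ← Ee ← Ss
  Ee is a chain here and Ee is conditioned on, so the path is blocked at Ee.
Path 2: Hh → Ff → Kk ← Ss
  Ff is a chain and Ff is not conditioned on; Kk is a collider and Kk is conditioned on, which opens it — no node blocks this path, so it is active.
Path 3: Hh → Ff → Kk ← Pp → Dd ← Ee ← Ss
  Dd is a collider here and neither Dd nor any of its descendants is conditioned on, so the collider stays closed — the path is blocked at Dd.
Since the path Hh → Ff → Kk ← Ss is active, Hh and Ss are not d-separated given {Ee, Kk}.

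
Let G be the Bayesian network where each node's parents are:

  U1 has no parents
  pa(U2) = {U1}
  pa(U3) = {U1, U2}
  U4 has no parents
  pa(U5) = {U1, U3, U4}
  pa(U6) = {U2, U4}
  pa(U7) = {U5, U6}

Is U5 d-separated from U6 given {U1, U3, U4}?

Yes

Enumerating the 6 paths from U5 to U6 and testing each for blocking by {U1, U3, U4}:
Path 1: U5 ← U3 ← U1 → U2 → U6
  U3 is a chain here and U3 is conditioned on, so the path is blocked at U3.
Path 2: U5 ← U3 ← U2 → U6
  U3 is a chain here and U3 is conditioned on, so the path is blocked at U3.
Path 3: U5 → U7 ← U6
  U7 is a collider here and neither U7 nor any of its descendants is conditioned on, so the collider stays closed — the path is blocked at U7.
Path 4: U5 ← U1 → U3 ← U2 → U6
  U1 is a fork here and U1 is conditioned on, so the path is blocked at U1.
Path 5: U5 ← U1 → U2 → U6
  U1 is a fork here and U1 is conditioned on, so the path is blocked at U1.
Path 6: U5 ← U4 → U6
  U4 is a fork here and U4 is conditioned on, so the path is blocked at U4.
All paths are blocked; U5 ⊥ U6 | {U1, U3, U4} holds.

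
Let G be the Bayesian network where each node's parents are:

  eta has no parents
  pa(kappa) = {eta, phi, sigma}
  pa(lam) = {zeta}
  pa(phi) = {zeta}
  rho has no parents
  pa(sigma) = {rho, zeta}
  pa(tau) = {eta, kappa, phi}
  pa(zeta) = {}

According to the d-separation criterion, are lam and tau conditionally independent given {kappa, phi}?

6 paths connect lam and tau; each must be blocked for d-separation to hold:
Path 1: lam ← zeta → phi → kappa → tau
  phi is a chain here and phi is conditioned on, so the path is blocked at phi.
Path 2: lam ← zeta → phi → kappa ← eta → tau
  phi is a chain here and phi is conditioned on, so the path is blocked at phi.
Path 3: lam ← zeta → phi → tau
  phi is a chain here and phi is conditioned on, so the path is blocked at phi.
Path 4: lam ← zeta → sigma → kappa ← phi → tau
  phi is a fork here and phi is conditioned on, so the path is blocked at phi.
Path 5: lam ← zeta → sigma → kappa → tau
  kappa is a chain here and kappa is conditioned on, so the path is blocked at kappa.
Path 6: lam ← zeta → sigma → kappa ← eta → tau
  zeta is a fork and zeta is not conditioned on; sigma is a chain and sigma is not conditioned on; kappa is a collider and kappa is conditioned on, which opens it; eta is a fork and eta is not conditioned on — no node blocks this path, so it is active.
Since the path lam ← zeta → sigma → kappa ← eta → tau is active, lam and tau are not d-separated given {kappa, phi}.

No — lam and tau are not d-separated given {kappa, phi}.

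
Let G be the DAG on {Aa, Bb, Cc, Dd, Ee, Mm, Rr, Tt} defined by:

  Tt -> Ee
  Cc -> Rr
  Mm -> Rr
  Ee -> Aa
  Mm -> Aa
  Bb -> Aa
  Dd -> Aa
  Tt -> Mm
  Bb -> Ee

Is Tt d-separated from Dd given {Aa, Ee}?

Enumerating the 3 paths from Tt to Dd and testing each for blocking by {Aa, Ee}:
Path 1: Tt → Ee ← Bb → Aa ← Dd
  Ee is a collider and Ee is conditioned on, which opens it; Bb is a fork and Bb is not conditioned on; Aa is a collider and Aa is conditioned on, which opens it — no node blocks this path, so it is active.
Path 2: Tt → Ee → Aa ← Dd
  Ee is a chain here and Ee is conditioned on, so the path is blocked at Ee.
Path 3: Tt → Mm → Aa ← Dd
  Mm is a chain and Mm is not conditioned on; Aa is a collider and Aa is conditioned on, which opens it — no node blocks this path, so it is active.
At least one path is unblocked, so d-separation fails.

No — Tt and Dd are not d-separated given {Aa, Ee}.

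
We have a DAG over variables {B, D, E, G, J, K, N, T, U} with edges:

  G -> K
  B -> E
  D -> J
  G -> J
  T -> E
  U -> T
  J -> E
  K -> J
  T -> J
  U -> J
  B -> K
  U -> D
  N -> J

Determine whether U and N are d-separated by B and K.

Yes

6 paths connect U and N; each must be blocked for d-separation to hold:
Path 1: U → T → E ← B → K → J ← N
  E is a collider here and neither E nor any of its descendants is conditioned on, so the collider stays closed — the path is blocked at E.
Path 2: U → T → E ← B → K ← G → J ← N
  E is a collider here and neither E nor any of its descendants is conditioned on, so the collider stays closed — the path is blocked at E.
Path 3: U → T → E ← J ← N
  E is a collider here and neither E nor any of its descendants is conditioned on, so the collider stays closed — the path is blocked at E.
Path 4: U → T → J ← N
  J is a collider here and neither J nor any of its descendants is conditioned on, so the collider stays closed — the path is blocked at J.
Path 5: U → J ← N
  J is a collider here and neither J nor any of its descendants is conditioned on, so the collider stays closed — the path is blocked at J.
Path 6: U → D → J ← N
  J is a collider here and neither J nor any of its descendants is conditioned on, so the collider stays closed — the path is blocked at J.
Since every path is blocked, d-separation holds.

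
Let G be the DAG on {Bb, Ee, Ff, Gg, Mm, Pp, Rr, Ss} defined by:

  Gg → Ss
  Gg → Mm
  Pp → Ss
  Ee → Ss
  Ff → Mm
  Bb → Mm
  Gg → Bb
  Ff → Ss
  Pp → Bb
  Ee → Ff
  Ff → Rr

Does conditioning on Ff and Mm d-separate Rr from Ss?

Yes

6 paths connect Rr and Ss; each must be blocked for d-separation to hold:
Path 1: Rr ← Ff → Mm ← Gg → Bb ← Pp → Ss
  Ff is a fork here and Ff is conditioned on, so the path is blocked at Ff.
Path 2: Rr ← Ff → Mm ← Gg → Ss
  Ff is a fork here and Ff is conditioned on, so the path is blocked at Ff.
Path 3: Rr ← Ff → Mm ← Bb ← Pp → Ss
  Ff is a fork here and Ff is conditioned on, so the path is blocked at Ff.
Path 4: Rr ← Ff → Mm ← Bb ← Gg → Ss
  Ff is a fork here and Ff is conditioned on, so the path is blocked at Ff.
Path 5: Rr ← Ff → Ss
  Ff is a fork here and Ff is conditioned on, so the path is blocked at Ff.
Path 6: Rr ← Ff ← Ee → Ss
  Ff is a chain here and Ff is conditioned on, so the path is blocked at Ff.
All paths are blocked; Rr ⊥ Ss | {Ff, Mm} holds.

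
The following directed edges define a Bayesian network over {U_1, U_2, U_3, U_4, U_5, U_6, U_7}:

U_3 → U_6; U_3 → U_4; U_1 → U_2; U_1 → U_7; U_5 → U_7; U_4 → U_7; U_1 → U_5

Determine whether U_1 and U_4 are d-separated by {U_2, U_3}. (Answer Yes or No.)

Yes

We examine all 2 paths between U_1 and U_4:
Path 1: U_1 → U_7 ← U_4
  U_7 is a collider here and neither U_7 nor any of its descendants is conditioned on, so the collider stays closed — the path is blocked at U_7.
Path 2: U_1 → U_5 → U_7 ← U_4
  U_7 is a collider here and neither U_7 nor any of its descendants is conditioned on, so the collider stays closed — the path is blocked at U_7.
Every path is blocked, so U_1 and U_4 are d-separated given {U_2, U_3}.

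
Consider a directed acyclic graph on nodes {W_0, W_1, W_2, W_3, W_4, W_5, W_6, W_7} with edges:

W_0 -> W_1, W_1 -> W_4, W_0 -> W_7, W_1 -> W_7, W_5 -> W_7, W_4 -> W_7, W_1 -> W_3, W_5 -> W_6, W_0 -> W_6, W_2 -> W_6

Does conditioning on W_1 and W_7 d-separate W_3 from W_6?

We examine all 6 paths between W_3 and W_6:
Path 1: W_3 ← W_1 → W_4 → W_7 ← W_0 → W_6
  W_1 is a fork here and W_1 is conditioned on, so the path is blocked at W_1.
Path 2: W_3 ← W_1 → W_4 → W_7 ← W_5 → W_6
  W_1 is a fork here and W_1 is conditioned on, so the path is blocked at W_1.
Path 3: W_3 ← W_1 ← W_0 → W_6
  W_1 is a chain here and W_1 is conditioned on, so the path is blocked at W_1.
Path 4: W_3 ← W_1 ← W_0 → W_7 ← W_5 → W_6
  W_1 is a chain here and W_1 is conditioned on, so the path is blocked at W_1.
Path 5: W_3 ← W_1 → W_7 ← W_0 → W_6
  W_1 is a fork here and W_1 is conditioned on, so the path is blocked at W_1.
Path 6: W_3 ← W_1 → W_7 ← W_5 → W_6
  W_1 is a fork here and W_1 is conditioned on, so the path is blocked at W_1.
All paths are blocked; W_3 ⊥ W_6 | {W_1, W_7} holds.

Yes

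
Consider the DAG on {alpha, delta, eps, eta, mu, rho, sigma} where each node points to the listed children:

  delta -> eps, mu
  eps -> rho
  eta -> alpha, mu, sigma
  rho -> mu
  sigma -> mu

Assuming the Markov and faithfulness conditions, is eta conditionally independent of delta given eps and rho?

We examine all 4 paths between eta and delta:
Path 1: eta → sigma → mu ← delta
  mu is a collider here and neither mu nor any of its descendants is conditioned on, so the collider stays closed — the path is blocked at mu.
Path 2: eta → sigma → mu ← rho ← eps ← delta
  mu is a collider here and neither mu nor any of its descendants is conditioned on, so the collider stays closed — the path is blocked at mu.
Path 3: eta → mu ← delta
  mu is a collider here and neither mu nor any of its descendants is conditioned on, so the collider stays closed — the path is blocked at mu.
Path 4: eta → mu ← rho ← eps ← delta
  mu is a collider here and neither mu nor any of its descendants is conditioned on, so the collider stays closed — the path is blocked at mu.
All paths are blocked; eta ⊥ delta | {eps, rho} holds.

Yes — eta and delta are d-separated given {eps, rho}.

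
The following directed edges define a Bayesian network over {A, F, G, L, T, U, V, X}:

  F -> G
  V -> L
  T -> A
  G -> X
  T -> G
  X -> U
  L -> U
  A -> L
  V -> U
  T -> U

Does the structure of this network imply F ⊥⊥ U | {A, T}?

Enumerating the 4 paths from F to U and testing each for blocking by {A, T}:
  1. F → G ← T → U — G:collider[blocks]; T:fork[blocks] ⇒ blocked
  2. F → G ← T → A → L ← V → U — G:collider[blocks]; T:fork[blocks]; A:chain[blocks]; L:collider[blocks]; V:fork[open] ⇒ blocked
  3. F → G ← T → A → L → U — G:collider[blocks]; T:fork[blocks]; A:chain[blocks]; L:chain[open] ⇒ blocked
  4. F → G → X → U — G:chain[open]; X:chain[open] ⇒ active
Because an active path exists, F and U are not d-separated.

No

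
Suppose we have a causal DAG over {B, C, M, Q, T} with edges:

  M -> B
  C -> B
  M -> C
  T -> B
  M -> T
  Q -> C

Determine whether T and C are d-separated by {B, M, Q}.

No — T and C are not d-separated given {B, M, Q}.

4 paths connect T and C; each must be blocked for d-separation to hold:
  1. T ← M → C — M:fork[blocks] ⇒ blocked
  2. T ← M → B ← C — M:fork[blocks]; B:collider[open] ⇒ blocked
  3. T → B ← C — B:collider[open] ⇒ active
  4. T → B ← M → C — B:collider[open]; M:fork[blocks] ⇒ blocked
At least one path is unblocked, so d-separation fails.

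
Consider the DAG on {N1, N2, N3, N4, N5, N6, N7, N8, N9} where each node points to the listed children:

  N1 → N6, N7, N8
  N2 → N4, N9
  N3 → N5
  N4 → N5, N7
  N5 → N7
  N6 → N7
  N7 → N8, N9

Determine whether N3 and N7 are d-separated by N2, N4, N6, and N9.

Enumerating the 3 paths from N3 to N7 and testing each for blocking by {N2, N4, N6, N9}:
Path 1: N3 → N5 ← N4 ← N2 → N9 ← N7
  N4 is a chain here and N4 is conditioned on, so the path is blocked at N4.
Path 2: N3 → N5 ← N4 → N7
  N4 is a fork here and N4 is conditioned on, so the path is blocked at N4.
Path 3: N3 → N5 → N7
  N5 is a chain and N5 is not conditioned on — no node blocks this path, so it is active.
Because an active path exists, N3 and N7 are not d-separated.

No — N3 and N7 are not d-separated given {N2, N4, N6, N9}.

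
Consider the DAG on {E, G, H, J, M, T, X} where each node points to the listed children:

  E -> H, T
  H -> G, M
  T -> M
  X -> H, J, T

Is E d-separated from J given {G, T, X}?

We examine all 4 paths between E and J:
  1. E → H ← X → J — H:collider[open]; X:fork[blocks] ⇒ blocked
  2. E → H → M ← T ← X → J — H:chain[open]; M:collider[blocks]; T:chain[blocks]; X:fork[blocks] ⇒ blocked
  3. E → T ← X → J — T:collider[open]; X:fork[blocks] ⇒ blocked
  4. E → T → M ← H ← X → J — T:chain[blocks]; M:collider[blocks]; H:chain[open]; X:fork[blocks] ⇒ blocked
Every path is blocked, so E and J are d-separated given {G, T, X}.

Yes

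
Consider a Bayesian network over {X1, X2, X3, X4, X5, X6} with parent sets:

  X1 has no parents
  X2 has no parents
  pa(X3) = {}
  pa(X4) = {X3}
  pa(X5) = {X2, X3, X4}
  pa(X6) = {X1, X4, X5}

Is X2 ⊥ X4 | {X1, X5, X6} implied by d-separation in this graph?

No

There are 3 undirected paths between X2 and X4; checking each against the conditioning set {X1, X5, X6}:
  1. X2 → X5 → X6 ← X4 — X5:chain[blocks]; X6:collider[open] ⇒ blocked
  2. X2 → X5 ← X3 → X4 — X5:collider[open]; X3:fork[open] ⇒ active
  3. X2 → X5 ← X4 — X5:collider[open] ⇒ active
Since the path X2 → X5 ← X3 → X4 is active, X2 and X4 are not d-separated given {X1, X5, X6}.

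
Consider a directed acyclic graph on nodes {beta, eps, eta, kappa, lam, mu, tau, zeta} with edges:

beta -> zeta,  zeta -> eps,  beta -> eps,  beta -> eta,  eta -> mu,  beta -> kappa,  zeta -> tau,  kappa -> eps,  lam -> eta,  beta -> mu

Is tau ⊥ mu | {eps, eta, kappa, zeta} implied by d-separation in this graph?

Yes

Enumerating the 6 paths from tau to mu and testing each for blocking by {eps, eta, kappa, zeta}:
Path 1: tau ← zeta ← beta → eta → mu
  zeta is a chain here and zeta is conditioned on, so the path is blocked at zeta.
Path 2: tau ← zeta ← beta → mu
  zeta is a chain here and zeta is conditioned on, so the path is blocked at zeta.
Path 3: tau ← zeta → eps ← kappa ← beta → eta → mu
  zeta is a fork here and zeta is conditioned on, so the path is blocked at zeta.
Path 4: tau ← zeta → eps ← kappa ← beta → mu
  zeta is a fork here and zeta is conditioned on, so the path is blocked at zeta.
Path 5: tau ← zeta → eps ← beta → eta → mu
  zeta is a fork here and zeta is conditioned on, so the path is blocked at zeta.
Path 6: tau ← zeta → eps ← beta → mu
  zeta is a fork here and zeta is conditioned on, so the path is blocked at zeta.
Every path is blocked, so tau and mu are d-separated given {eps, eta, kappa, zeta}.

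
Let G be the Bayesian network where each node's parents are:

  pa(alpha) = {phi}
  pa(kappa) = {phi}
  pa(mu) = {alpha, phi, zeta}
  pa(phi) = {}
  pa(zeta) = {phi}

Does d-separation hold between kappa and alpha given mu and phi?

Yes

3 paths connect kappa and alpha; each must be blocked for d-separation to hold:
Path 1: kappa ← phi → zeta → mu ← alpha
  phi is a fork here and phi is conditioned on, so the path is blocked at phi.
Path 2: kappa ← phi → mu ← alpha
  phi is a fork here and phi is conditioned on, so the path is blocked at phi.
Path 3: kappa ← phi → alpha
  phi is a fork here and phi is conditioned on, so the path is blocked at phi.
Since every path is blocked, d-separation holds.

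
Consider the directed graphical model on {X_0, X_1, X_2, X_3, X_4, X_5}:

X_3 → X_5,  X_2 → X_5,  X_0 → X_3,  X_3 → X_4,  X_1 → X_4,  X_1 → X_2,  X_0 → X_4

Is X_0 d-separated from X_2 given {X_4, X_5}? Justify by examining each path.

4 paths connect X_0 and X_2; each must be blocked for d-separation to hold:
Path 1: X_0 → X_4 ← X_1 → X_2
  X_4 is a collider and X_4 is conditioned on, which opens it; X_1 is a fork and X_1 is not conditioned on — no node blocks this path, so it is active.
Path 2: X_0 → X_4 ← X_3 → X_5 ← X_2
  X_4 is a collider and X_4 is conditioned on, which opens it; X_3 is a fork and X_3 is not conditioned on; X_5 is a collider and X_5 is conditioned on, which opens it — no node blocks this path, so it is active.
Path 3: X_0 → X_3 → X_4 ← X_1 → X_2
  X_3 is a chain and X_3 is not conditioned on; X_4 is a collider and X_4 is conditioned on, which opens it; X_1 is a fork and X_1 is not conditioned on — no node blocks this path, so it is active.
Path 4: X_0 → X_3 → X_5 ← X_2
  X_3 is a chain and X_3 is not conditioned on; X_5 is a collider and X_5 is conditioned on, which opens it — no node blocks this path, so it is active.
Since the path X_0 → X_4 ← X_1 → X_2 is active, X_0 and X_2 are not d-separated given {X_4, X_5}.

No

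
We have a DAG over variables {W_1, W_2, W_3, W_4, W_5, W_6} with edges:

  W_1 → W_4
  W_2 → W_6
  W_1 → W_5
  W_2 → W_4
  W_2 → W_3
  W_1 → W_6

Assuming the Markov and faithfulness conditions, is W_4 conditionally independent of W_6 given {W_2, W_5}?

No

We examine all 2 paths between W_4 and W_6:
Path 1: W_4 ← W_2 → W_6
  W_2 is a fork here and W_2 is conditioned on, so the path is blocked at W_2.
Path 2: W_4 ← W_1 → W_6
  W_1 is a fork and W_1 is not conditioned on — no node blocks this path, so it is active.
At least one path is unblocked, so d-separation fails.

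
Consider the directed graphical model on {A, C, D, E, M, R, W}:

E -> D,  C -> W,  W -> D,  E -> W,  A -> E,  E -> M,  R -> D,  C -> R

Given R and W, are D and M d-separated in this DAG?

3 paths connect D and M; each must be blocked for d-separation to hold:
  1. D ← E → M — E:fork[open] ⇒ active
  2. D ← W ← E → M — W:chain[blocks]; E:fork[open] ⇒ blocked
  3. D ← R ← C → W ← E → M — R:chain[blocks]; C:fork[open]; W:collider[open]; E:fork[open] ⇒ blocked
Since the path D ← E → M is active, D and M are not d-separated given {R, W}.

No — D and M are not d-separated given {R, W}.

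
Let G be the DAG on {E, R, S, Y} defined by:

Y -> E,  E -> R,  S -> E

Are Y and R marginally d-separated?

No — Y and R are not d-separated given ∅.

There is one path between Y and R:
Path 1: Y → E → R
  E is a chain and E is not conditioned on — no node blocks this path, so it is active.
Because an active path exists, Y and R are not d-separated.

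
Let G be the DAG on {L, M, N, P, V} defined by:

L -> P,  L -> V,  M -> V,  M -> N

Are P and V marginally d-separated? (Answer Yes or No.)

There is one path between P and V:
Path 1: P ← L → V
  L is a fork and L is not conditioned on — no node blocks this path, so it is active.
At least one path is unblocked, so d-separation fails.

No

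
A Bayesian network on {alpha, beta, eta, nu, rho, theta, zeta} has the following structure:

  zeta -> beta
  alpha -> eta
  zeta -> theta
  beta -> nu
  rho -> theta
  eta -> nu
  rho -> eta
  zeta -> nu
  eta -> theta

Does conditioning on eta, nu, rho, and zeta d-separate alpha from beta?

Yes

We examine all 6 paths between alpha and beta:
  1. alpha → eta → nu ← zeta → beta — eta:chain[blocks]; nu:collider[open]; zeta:fork[blocks] ⇒ blocked
  2. alpha → eta → nu ← beta — eta:chain[blocks]; nu:collider[open] ⇒ blocked
  3. alpha → eta ← rho → theta ← zeta → nu ← beta — eta:collider[open]; rho:fork[blocks]; theta:collider[blocks]; zeta:fork[blocks]; nu:collider[open] ⇒ blocked
  4. alpha → eta ← rho → theta ← zeta → beta — eta:collider[open]; rho:fork[blocks]; theta:collider[blocks]; zeta:fork[blocks] ⇒ blocked
  5. alpha → eta → theta ← zeta → nu ← beta — eta:chain[blocks]; theta:collider[blocks]; zeta:fork[blocks]; nu:collider[open] ⇒ blocked
  6. alpha → eta → theta ← zeta → beta — eta:chain[blocks]; theta:collider[blocks]; zeta:fork[blocks] ⇒ blocked
All paths are blocked; alpha ⊥ beta | {eta, nu, rho, zeta} holds.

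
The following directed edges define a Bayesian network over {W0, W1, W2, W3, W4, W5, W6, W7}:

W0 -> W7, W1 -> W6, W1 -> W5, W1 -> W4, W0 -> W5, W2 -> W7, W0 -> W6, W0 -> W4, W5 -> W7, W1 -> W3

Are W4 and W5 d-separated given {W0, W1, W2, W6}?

Yes — W4 and W5 are d-separated given {W0, W1, W2, W6}.

6 paths connect W4 and W5; each must be blocked for d-separation to hold:
  1. W4 ← W1 → W5 — W1:fork[blocks] ⇒ blocked
  2. W4 ← W1 → W6 ← W0 → W5 — W1:fork[blocks]; W6:collider[open]; W0:fork[blocks] ⇒ blocked
  3. W4 ← W1 → W6 ← W0 → W7 ← W5 — W1:fork[blocks]; W6:collider[open]; W0:fork[blocks]; W7:collider[blocks] ⇒ blocked
  4. W4 ← W0 → W5 — W0:fork[blocks] ⇒ blocked
  5. W4 ← W0 → W6 ← W1 → W5 — W0:fork[blocks]; W6:collider[open]; W1:fork[blocks] ⇒ blocked
  6. W4 ← W0 → W7 ← W5 — W0:fork[blocks]; W7:collider[blocks] ⇒ blocked
Every path is blocked, so W4 and W5 are d-separated given {W0, W1, W2, W6}.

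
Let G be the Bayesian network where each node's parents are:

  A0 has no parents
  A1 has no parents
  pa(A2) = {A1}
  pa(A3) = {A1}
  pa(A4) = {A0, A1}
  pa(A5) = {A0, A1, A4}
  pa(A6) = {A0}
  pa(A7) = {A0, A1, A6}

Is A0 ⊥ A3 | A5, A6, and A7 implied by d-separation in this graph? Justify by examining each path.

Enumerating the 6 paths from A0 to A3 and testing each for blocking by {A5, A6, A7}:
  1. A0 → A6 → A7 ← A1 → A3 — A6:chain[blocks]; A7:collider[open]; A1:fork[open] ⇒ blocked
  2. A0 → A7 ← A1 → A3 — A7:collider[open]; A1:fork[open] ⇒ active
  3. A0 → A5 ← A1 → A3 — A5:collider[open]; A1:fork[open] ⇒ active
  4. A0 → A5 ← A4 ← A1 → A3 — A5:collider[open]; A4:chain[open]; A1:fork[open] ⇒ active
  5. A0 → A4 → A5 ← A1 → A3 — A4:chain[open]; A5:collider[open]; A1:fork[open] ⇒ active
  6. A0 → A4 ← A1 → A3 — A4:collider[open]; A1:fork[open] ⇒ active
At least one path is unblocked, so d-separation fails.

No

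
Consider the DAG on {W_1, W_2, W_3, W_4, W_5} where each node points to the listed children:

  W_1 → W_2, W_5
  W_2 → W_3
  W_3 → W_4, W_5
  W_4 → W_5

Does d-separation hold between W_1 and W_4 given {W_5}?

No

There are 4 undirected paths between W_1 and W_4; checking each against the conditioning set {W_5}:
  1. W_1 → W_2 → W_3 → W_4 — W_2:chain[open]; W_3:chain[open] ⇒ active
  2. W_1 → W_2 → W_3 → W_5 ← W_4 — W_2:chain[open]; W_3:chain[open]; W_5:collider[open] ⇒ active
  3. W_1 → W_5 ← W_3 → W_4 — W_5:collider[open]; W_3:fork[open] ⇒ active
  4. W_1 → W_5 ← W_4 — W_5:collider[open] ⇒ active
Since the path W_1 → W_2 → W_3 → W_4 is active, W_1 and W_4 are not d-separated given {W_5}.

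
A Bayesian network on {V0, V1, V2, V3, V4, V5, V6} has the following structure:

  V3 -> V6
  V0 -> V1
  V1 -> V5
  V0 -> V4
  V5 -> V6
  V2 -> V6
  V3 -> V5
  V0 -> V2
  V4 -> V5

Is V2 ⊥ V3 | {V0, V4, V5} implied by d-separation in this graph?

Yes — V2 and V3 are d-separated given {V0, V4, V5}.

6 paths connect V2 and V3; each must be blocked for d-separation to hold:
Path 1: V2 ← V0 → V1 → V5 ← V3
  V0 is a fork here and V0 is conditioned on, so the path is blocked at V0.
Path 2: V2 ← V0 → V1 → V5 → V6 ← V3
  V0 is a fork here and V0 is conditioned on, so the path is blocked at V0.
Path 3: V2 ← V0 → V4 → V5 ← V3
  V0 is a fork here and V0 is conditioned on, so the path is blocked at V0.
Path 4: V2 ← V0 → V4 → V5 → V6 ← V3
  V0 is a fork here and V0 is conditioned on, so the path is blocked at V0.
Path 5: V2 → V6 ← V5 ← V3
  V6 is a collider here and neither V6 nor any of its descendants is conditioned on, so the collider stays closed — the path is blocked at V6.
Path 6: V2 → V6 ← V3
  V6 is a collider here and neither V6 nor any of its descendants is conditioned on, so the collider stays closed — the path is blocked at V6.
Every path is blocked, so V2 and V3 are d-separated given {V0, V4, V5}.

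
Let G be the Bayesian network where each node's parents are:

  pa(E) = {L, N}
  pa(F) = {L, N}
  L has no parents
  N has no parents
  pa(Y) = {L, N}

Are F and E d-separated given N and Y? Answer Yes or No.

No

4 paths connect F and E; each must be blocked for d-separation to hold:
Path 1: F ← L → E
  L is a fork and L is not conditioned on — no node blocks this path, so it is active.
Path 2: F ← L → Y ← N → E
  N is a fork here and N is conditioned on, so the path is blocked at N.
Path 3: F ← N → E
  N is a fork here and N is conditioned on, so the path is blocked at N.
Path 4: F ← N → Y ← L → E
  N is a fork here and N is conditioned on, so the path is blocked at N.
At least one path is unblocked, so d-separation fails.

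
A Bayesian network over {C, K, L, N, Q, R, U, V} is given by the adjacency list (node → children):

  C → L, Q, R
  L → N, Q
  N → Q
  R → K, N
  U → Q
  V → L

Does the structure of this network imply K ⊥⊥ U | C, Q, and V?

Enumerating the 6 paths from K to U and testing each for blocking by {C, Q, V}:
Path 1: K ← R → N → Q ← U
  R is a fork and R is not conditioned on; N is a chain and N is not conditioned on; Q is a collider and Q is conditioned on, which opens it — no node blocks this path, so it is active.
Path 2: K ← R → N ← L → Q ← U
  R is a fork and R is not conditioned on; N is a collider and its descendant Q is conditioned on, which opens it; L is a fork and L is not conditioned on; Q is a collider and Q is conditioned on, which opens it — no node blocks this path, so it is active.
Path 3: K ← R → N ← L ← C → Q ← U
  C is a fork here and C is conditioned on, so the path is blocked at C.
Path 4: K ← R ← C → Q ← U
  C is a fork here and C is conditioned on, so the path is blocked at C.
Path 5: K ← R ← C → L → Q ← U
  C is a fork here and C is conditioned on, so the path is blocked at C.
Path 6: K ← R ← C → L → N → Q ← U
  C is a fork here and C is conditioned on, so the path is blocked at C.
At least one path is unblocked, so d-separation fails.

No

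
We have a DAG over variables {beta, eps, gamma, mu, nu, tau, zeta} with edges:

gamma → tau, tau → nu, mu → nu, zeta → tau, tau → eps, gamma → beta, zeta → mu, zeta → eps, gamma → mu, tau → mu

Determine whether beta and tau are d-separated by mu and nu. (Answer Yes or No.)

No

Enumerating the 5 paths from beta to tau and testing each for blocking by {mu, nu}:
Path 1: beta ← gamma → mu ← zeta → eps ← tau
  eps is a collider here and neither eps nor any of its descendants is conditioned on, so the collider stays closed — the path is blocked at eps.
Path 2: beta ← gamma → mu ← zeta → tau
  gamma is a fork and gamma is not conditioned on; mu is a collider and mu is conditioned on, which opens it; zeta is a fork and zeta is not conditioned on — no node blocks this path, so it is active.
Path 3: beta ← gamma → mu → nu ← tau
  mu is a chain here and mu is conditioned on, so the path is blocked at mu.
Path 4: beta ← gamma → mu ← tau
  gamma is a fork and gamma is not conditioned on; mu is a collider and mu is conditioned on, which opens it — no node blocks this path, so it is active.
Path 5: beta ← gamma → tau
  gamma is a fork and gamma is not conditioned on — no node blocks this path, so it is active.
Since the path beta ← gamma → mu ← zeta → tau is active, beta and tau are not d-separated given {mu, nu}.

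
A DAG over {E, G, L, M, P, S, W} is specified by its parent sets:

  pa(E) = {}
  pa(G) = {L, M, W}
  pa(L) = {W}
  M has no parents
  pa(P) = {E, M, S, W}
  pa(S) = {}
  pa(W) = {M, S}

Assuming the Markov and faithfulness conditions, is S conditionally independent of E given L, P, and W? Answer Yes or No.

Enumerating the 5 paths from S to E and testing each for blocking by {L, P, W}:
Path 1: S → W → L → G ← M → P ← E
  W is a chain here and W is conditioned on, so the path is blocked at W.
Path 2: S → W ← M → P ← E
  W is a collider and W is conditioned on, which opens it; M is a fork and M is not conditioned on; P is a collider and P is conditioned on, which opens it — no node blocks this path, so it is active.
Path 3: S → W → P ← E
  W is a chain here and W is conditioned on, so the path is blocked at W.
Path 4: S → W → G ← M → P ← E
  W is a chain here and W is conditioned on, so the path is blocked at W.
Path 5: S → P ← E
  P is a collider and P is conditioned on, which opens it — no node blocks this path, so it is active.
At least one path is unblocked, so d-separation fails.

No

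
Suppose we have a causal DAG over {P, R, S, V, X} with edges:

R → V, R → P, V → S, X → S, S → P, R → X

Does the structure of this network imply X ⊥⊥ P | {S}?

No

There are 4 undirected paths between X and P; checking each against the conditioning set {S}:
Path 1: X → S → P
  S is a chain here and S is conditioned on, so the path is blocked at S.
Path 2: X → S ← V ← R → P
  S is a collider and S is conditioned on, which opens it; V is a chain and V is not conditioned on; R is a fork and R is not conditioned on — no node blocks this path, so it is active.
Path 3: X ← R → P
  R is a fork and R is not conditioned on — no node blocks this path, so it is active.
Path 4: X ← R → V → S → P
  S is a chain here and S is conditioned on, so the path is blocked at S.
Because an active path exists, X and P are not d-separated.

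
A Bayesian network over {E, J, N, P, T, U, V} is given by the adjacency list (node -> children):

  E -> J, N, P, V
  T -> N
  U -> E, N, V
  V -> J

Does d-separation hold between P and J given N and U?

No

4 paths connect P and J; each must be blocked for d-separation to hold:
Path 1: P ← E → N ← U → V → J
  U is a fork here and U is conditioned on, so the path is blocked at U.
Path 2: P ← E → J
  E is a fork and E is not conditioned on — no node blocks this path, so it is active.
Path 3: P ← E → V → J
  E is a fork and E is not conditioned on; V is a chain and V is not conditioned on — no node blocks this path, so it is active.
Path 4: P ← E ← U → V → J
  U is a fork here and U is conditioned on, so the path is blocked at U.
Because an active path exists, P and J are not d-separated.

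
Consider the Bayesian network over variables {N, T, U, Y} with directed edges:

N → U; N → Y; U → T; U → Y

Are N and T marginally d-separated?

Enumerating the 2 paths from N to T and testing each for blocking by ∅:
  1. N → U → T — U:chain[open] ⇒ active
  2. N → Y ← U → T — Y:collider[blocks]; U:fork[open] ⇒ blocked
Since the path N → U → T is active, N and T are not d-separated given ∅.

No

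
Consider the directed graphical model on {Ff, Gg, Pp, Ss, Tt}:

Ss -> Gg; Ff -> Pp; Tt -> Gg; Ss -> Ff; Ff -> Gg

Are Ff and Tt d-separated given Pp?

Yes

We examine all 2 paths between Ff and Tt:
  1. Ff ← Ss → Gg ← Tt — Ss:fork[open]; Gg:collider[blocks] ⇒ blocked
  2. Ff → Gg ← Tt — Gg:collider[blocks] ⇒ blocked
Every path is blocked, so Ff and Tt are d-separated given {Pp}.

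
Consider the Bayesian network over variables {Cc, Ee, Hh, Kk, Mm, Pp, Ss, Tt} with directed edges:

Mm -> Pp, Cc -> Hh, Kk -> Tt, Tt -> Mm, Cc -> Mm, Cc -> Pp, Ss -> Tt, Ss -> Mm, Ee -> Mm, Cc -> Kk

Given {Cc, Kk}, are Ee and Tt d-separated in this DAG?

4 paths connect Ee and Tt; each must be blocked for d-separation to hold:
Path 1: Ee → Mm ← Cc → Kk → Tt
  Mm is a collider here and neither Mm nor any of its descendants is conditioned on, so the collider stays closed — the path is blocked at Mm.
Path 2: Ee → Mm → Pp ← Cc → Kk → Tt
  Pp is a collider here and neither Pp nor any of its descendants is conditioned on, so the collider stays closed — the path is blocked at Pp.
Path 3: Ee → Mm ← Ss → Tt
  Mm is a collider here and neither Mm nor any of its descendants is conditioned on, so the collider stays closed — the path is blocked at Mm.
Path 4: Ee → Mm ← Tt
  Mm is a collider here and neither Mm nor any of its descendants is conditioned on, so the collider stays closed — the path is blocked at Mm.
Since every path is blocked, d-separation holds.

Yes — Ee and Tt are d-separated given {Cc, Kk}.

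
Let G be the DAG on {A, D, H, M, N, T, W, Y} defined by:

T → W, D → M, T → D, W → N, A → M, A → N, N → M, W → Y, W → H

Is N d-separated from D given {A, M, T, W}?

There are 3 undirected paths between N and D; checking each against the conditioning set {A, M, T, W}:
Path 1: N ← A → M ← D
  A is a fork here and A is conditioned on, so the path is blocked at A.
Path 2: N ← W ← T → D
  W is a chain here and W is conditioned on, so the path is blocked at W.
Path 3: N → M ← D
  M is a collider and M is conditioned on, which opens it — no node blocks this path, so it is active.
Because an active path exists, N and D are not d-separated.

No — N and D are not d-separated given {A, M, T, W}.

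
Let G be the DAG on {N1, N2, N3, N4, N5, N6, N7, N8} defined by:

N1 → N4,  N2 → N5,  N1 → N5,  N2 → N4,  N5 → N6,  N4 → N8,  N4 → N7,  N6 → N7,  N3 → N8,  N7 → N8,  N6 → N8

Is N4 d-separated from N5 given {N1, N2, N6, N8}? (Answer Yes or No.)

Yes — N4 and N5 are d-separated given {N1, N2, N6, N8}.

Enumerating the 6 paths from N4 to N5 and testing each for blocking by {N1, N2, N6, N8}:
  1. N4 → N7 ← N6 ← N5 — N7:collider[open]; N6:chain[blocks] ⇒ blocked
  2. N4 → N7 → N8 ← N6 ← N5 — N7:chain[open]; N8:collider[open]; N6:chain[blocks] ⇒ blocked
  3. N4 → N8 ← N7 ← N6 ← N5 — N8:collider[open]; N7:chain[open]; N6:chain[blocks] ⇒ blocked
  4. N4 → N8 ← N6 ← N5 — N8:collider[open]; N6:chain[blocks] ⇒ blocked
  5. N4 ← N1 → N5 — N1:fork[blocks] ⇒ blocked
  6. N4 ← N2 → N5 — N2:fork[blocks] ⇒ blocked
Since every path is blocked, d-separation holds.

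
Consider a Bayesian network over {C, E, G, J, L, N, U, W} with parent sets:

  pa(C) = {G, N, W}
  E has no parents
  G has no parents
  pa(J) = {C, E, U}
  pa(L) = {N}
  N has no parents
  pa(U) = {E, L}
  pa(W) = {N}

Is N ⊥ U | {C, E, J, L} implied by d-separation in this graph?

There are 5 undirected paths between N and U; checking each against the conditioning set {C, E, J, L}:
Path 1: N → W → C → J ← E → U
  C is a chain here and C is conditioned on, so the path is blocked at C.
Path 2: N → W → C → J ← U
  C is a chain here and C is conditioned on, so the path is blocked at C.
Path 3: N → C → J ← E → U
  C is a chain here and C is conditioned on, so the path is blocked at C.
Path 4: N → C → J ← U
  C is a chain here and C is conditioned on, so the path is blocked at C.
Path 5: N → L → U
  L is a chain here and L is conditioned on, so the path is blocked at L.
All paths are blocked; N ⊥ U | {C, E, J, L} holds.

Yes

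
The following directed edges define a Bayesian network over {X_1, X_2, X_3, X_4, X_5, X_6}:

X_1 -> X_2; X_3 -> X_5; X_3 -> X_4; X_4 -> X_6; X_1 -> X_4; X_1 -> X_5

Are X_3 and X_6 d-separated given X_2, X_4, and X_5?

Yes — X_3 and X_6 are d-separated given {X_2, X_4, X_5}.

Enumerating the 2 paths from X_3 to X_6 and testing each for blocking by {X_2, X_4, X_5}:
  1. X_3 → X_4 → X_6 — X_4:chain[blocks] ⇒ blocked
  2. X_3 → X_5 ← X_1 → X_4 → X_6 — X_5:collider[open]; X_1:fork[open]; X_4:chain[blocks] ⇒ blocked
All paths are blocked; X_3 ⊥ X_6 | {X_2, X_4, X_5} holds.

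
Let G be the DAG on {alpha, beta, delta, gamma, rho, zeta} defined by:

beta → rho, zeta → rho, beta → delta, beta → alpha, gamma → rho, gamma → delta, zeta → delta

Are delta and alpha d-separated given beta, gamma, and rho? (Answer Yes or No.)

3 paths connect delta and alpha; each must be blocked for d-separation to hold:
Path 1: delta ← zeta → rho ← beta → alpha
  beta is a fork here and beta is conditioned on, so the path is blocked at beta.
Path 2: delta ← beta → alpha
  beta is a fork here and beta is conditioned on, so the path is blocked at beta.
Path 3: delta ← gamma → rho ← beta → alpha
  gamma is a fork here and gamma is conditioned on, so the path is blocked at gamma.
Every path is blocked, so delta and alpha are d-separated given {beta, gamma, rho}.

Yes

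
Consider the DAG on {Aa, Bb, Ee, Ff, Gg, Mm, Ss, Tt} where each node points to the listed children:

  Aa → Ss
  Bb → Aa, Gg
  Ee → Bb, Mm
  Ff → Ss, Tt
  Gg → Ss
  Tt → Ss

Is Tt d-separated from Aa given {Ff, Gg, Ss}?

No — Tt and Aa are not d-separated given {Ff, Gg, Ss}.

We examine all 4 paths between Tt and Aa:
  1. Tt → Ss ← Gg ← Bb → Aa — Ss:collider[open]; Gg:chain[blocks]; Bb:fork[open] ⇒ blocked
  2. Tt → Ss ← Aa — Ss:collider[open] ⇒ active
  3. Tt ← Ff → Ss ← Gg ← Bb → Aa — Ff:fork[blocks]; Ss:collider[open]; Gg:chain[blocks]; Bb:fork[open] ⇒ blocked
  4. Tt ← Ff → Ss ← Aa — Ff:fork[blocks]; Ss:collider[open] ⇒ blocked
Because an active path exists, Tt and Aa are not d-separated.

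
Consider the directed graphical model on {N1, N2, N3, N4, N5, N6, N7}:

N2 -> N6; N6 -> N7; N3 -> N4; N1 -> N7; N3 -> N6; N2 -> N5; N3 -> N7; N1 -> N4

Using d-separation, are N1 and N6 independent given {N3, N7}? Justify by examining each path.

No

There are 4 undirected paths between N1 and N6; checking each against the conditioning set {N3, N7}:
Path 1: N1 → N4 ← N3 → N7 ← N6
  N4 is a collider here and neither N4 nor any of its descendants is conditioned on, so the collider stays closed — the path is blocked at N4.
Path 2: N1 → N4 ← N3 → N6
  N4 is a collider here and neither N4 nor any of its descendants is conditioned on, so the collider stays closed — the path is blocked at N4.
Path 3: N1 → N7 ← N3 → N6
  N3 is a fork here and N3 is conditioned on, so the path is blocked at N3.
Path 4: N1 → N7 ← N6
  N7 is a collider and N7 is conditioned on, which opens it — no node blocks this path, so it is active.
Since the path N1 → N7 ← N6 is active, N1 and N6 are not d-separated given {N3, N7}.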